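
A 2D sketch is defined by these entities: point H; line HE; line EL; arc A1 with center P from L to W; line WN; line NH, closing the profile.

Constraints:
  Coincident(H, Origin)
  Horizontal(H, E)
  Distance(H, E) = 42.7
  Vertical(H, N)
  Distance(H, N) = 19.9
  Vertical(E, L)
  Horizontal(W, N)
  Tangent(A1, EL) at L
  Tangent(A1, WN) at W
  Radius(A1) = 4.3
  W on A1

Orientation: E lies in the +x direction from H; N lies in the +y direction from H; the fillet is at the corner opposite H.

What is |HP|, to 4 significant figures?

41.45

H is at the origin; H and E share the same y with |HE| = 42.7 and E on the +x side, so E = (42.70, 0.000). HN is vertical with |HN| = 19.9 and N on the +y side, so N = (0.000, 19.90). The virtual corner opposite H is at (42.70, 19.90). The tangent condition forces PL to be normal to EL and since A1 is tangent to WN there, PW ⟂ WN, with radius 4.3, so the center P sits 4.3 in from both sides at P = (38.40, 15.60). Then |HP| = |P − H| = 41.45.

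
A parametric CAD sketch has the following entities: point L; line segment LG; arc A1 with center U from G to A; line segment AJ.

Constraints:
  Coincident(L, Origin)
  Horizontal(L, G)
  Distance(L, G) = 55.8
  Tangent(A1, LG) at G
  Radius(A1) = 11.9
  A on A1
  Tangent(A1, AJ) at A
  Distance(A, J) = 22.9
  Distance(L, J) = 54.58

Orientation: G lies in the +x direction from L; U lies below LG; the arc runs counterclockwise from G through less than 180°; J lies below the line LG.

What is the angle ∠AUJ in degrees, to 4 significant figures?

62.54°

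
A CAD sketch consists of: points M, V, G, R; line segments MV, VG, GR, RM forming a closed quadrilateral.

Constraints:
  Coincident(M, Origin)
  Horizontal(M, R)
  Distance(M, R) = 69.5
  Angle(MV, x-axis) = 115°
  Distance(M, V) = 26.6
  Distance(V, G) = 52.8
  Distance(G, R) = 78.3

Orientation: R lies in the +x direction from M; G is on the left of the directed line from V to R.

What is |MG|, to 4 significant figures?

67.90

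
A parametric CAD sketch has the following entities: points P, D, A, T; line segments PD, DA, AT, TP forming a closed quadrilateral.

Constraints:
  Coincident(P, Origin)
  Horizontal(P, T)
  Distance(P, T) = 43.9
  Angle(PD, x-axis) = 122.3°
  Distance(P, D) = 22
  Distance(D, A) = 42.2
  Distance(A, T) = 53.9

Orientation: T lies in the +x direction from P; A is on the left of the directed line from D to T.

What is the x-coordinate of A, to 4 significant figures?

18.80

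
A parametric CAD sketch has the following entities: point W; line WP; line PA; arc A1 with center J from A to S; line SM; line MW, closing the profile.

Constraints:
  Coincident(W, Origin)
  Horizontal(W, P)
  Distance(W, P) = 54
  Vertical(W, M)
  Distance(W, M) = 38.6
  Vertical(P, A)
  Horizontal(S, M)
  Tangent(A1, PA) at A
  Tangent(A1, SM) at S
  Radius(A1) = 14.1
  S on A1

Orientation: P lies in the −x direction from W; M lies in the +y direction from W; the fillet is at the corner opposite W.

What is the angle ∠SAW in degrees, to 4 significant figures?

69.40°

W is at the origin; WP is horizontal with |WP| = 54.0 and P on the −x side, so P = (-54.00, 0.000). WM is vertical with |WM| = 38.6 and M on the +y side, so M = (0.000, 38.60). The virtual corner opposite W is at (-54.00, 38.60). A1 meets PA tangentially, so JA is at right angles to PA and A1 meets SM tangentially, so JS is at right angles to SM, with radius 14.1, so the center J sits 14.1 in from both sides at J = (-39.90, 24.50). That places the tangent points at A = (-54.00, 24.50) on PA and S = (-39.90, 38.60) on SM. Then cos ∠SAW = AS·AW / (|AS||AW|), giving 69.40°.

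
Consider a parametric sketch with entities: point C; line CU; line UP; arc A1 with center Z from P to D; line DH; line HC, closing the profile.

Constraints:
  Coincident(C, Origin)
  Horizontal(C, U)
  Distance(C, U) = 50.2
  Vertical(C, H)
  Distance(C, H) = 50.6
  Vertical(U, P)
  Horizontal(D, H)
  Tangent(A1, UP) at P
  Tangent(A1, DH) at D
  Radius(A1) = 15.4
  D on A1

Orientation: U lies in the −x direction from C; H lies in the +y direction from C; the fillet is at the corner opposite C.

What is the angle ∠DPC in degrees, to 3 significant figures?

80.0°

C is at the origin; C and U share the same y with |CU| = 50.2 and U on the −x side, so U = (-50.2, 0.00). C and H share the same x with |CH| = 50.6 and H on the +y side, so H = (0.00, 50.6). The virtual corner opposite C is at (-50.2, 50.6). Tangency of A1 to UP means the radius ZP is perpendicular to UP and since A1 is tangent to DH there, ZD ⟂ DH, with radius 15.4, so the center Z sits 15.4 in from both sides at Z = (-34.8, 35.2). That places the tangent points at P = (-50.2, 35.2) on UP and D = (-34.8, 50.6) on DH. Then cos ∠DPC = PD·PC / (|PD||PC|), giving 80.0°.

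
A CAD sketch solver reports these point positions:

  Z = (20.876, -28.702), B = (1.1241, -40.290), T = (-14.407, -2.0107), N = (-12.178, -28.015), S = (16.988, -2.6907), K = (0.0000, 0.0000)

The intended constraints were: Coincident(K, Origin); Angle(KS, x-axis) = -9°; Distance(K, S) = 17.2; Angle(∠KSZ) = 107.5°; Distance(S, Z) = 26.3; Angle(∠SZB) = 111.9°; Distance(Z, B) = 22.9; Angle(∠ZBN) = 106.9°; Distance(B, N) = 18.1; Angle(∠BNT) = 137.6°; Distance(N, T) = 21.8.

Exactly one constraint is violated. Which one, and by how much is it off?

Distance(N, T) = 21.8 — off by 4.30.

K = (0.00, 0.00) ✓; KS at -9.000° ✓; |KS| = 17.20 ✓; ∠KSZ = 107.5° ✓; |SZ| = 26.30 ✓; ∠SZB = 111.9° ✓; |ZB| = 22.90 ✓; ∠ZBN = 106.9° ✓; |BN| = 18.10 ✓; ∠BNT = 137.6° ✓; |NT| = 26.10 ✗.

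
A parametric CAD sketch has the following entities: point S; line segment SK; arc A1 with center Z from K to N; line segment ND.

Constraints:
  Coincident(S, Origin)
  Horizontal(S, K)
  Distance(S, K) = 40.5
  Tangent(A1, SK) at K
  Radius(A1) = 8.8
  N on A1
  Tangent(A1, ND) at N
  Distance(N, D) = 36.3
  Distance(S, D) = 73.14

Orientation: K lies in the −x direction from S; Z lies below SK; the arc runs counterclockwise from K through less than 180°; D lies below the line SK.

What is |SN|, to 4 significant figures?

49.09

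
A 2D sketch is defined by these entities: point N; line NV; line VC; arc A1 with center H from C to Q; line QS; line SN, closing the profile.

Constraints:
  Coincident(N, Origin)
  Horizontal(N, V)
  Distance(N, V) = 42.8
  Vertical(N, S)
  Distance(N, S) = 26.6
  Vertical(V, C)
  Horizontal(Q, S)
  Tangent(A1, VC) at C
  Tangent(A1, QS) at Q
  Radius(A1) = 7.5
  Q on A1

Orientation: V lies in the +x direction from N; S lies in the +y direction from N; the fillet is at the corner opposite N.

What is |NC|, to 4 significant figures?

46.87

N is at the origin; N and V share the same y with |NV| = 42.8 and V on the +x side, so V = (42.80, 0.000). NS is vertical with |NS| = 26.6 and S on the +y side, so S = (0.000, 26.60). The virtual corner opposite N is at (42.80, 26.60). Since A1 is tangent to VC there, HC ⟂ VC and tangency of A1 to QS means the radius HQ is perpendicular to QS, with radius 7.5, so the center H sits 7.5 in from both sides at H = (35.30, 19.10). That places the tangent points at C = (42.80, 19.10) on VC and Q = (35.30, 26.60) on QS. Then |NC| = |C − N| = 46.87.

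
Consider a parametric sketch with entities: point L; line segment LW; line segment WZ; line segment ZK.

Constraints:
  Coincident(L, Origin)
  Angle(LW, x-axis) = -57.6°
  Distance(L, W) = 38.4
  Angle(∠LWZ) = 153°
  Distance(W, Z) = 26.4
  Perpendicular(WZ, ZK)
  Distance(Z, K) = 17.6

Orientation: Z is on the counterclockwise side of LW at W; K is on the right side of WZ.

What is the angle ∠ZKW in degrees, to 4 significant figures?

56.31°

L is at the origin; LW runs at -57.6° with length 38.4, so W = 38.4·(cos -57.6°, sin -57.6°) = (20.58, -32.42). ∠LWZ = 153.0°, so WZ runs at -57.6° + (180° − 153.0°) = -30.60° from the x-axis; with |WZ| = 26.4, Z = W + 26.4·(cos -30.60°, sin -30.60°) = (43.30, -45.86). WZ ⟂ ZK; with |ZK| = 17.6 on the right of WZ, K = Z + 17.6·(-0.5090, -0.8607) = (34.34, -61.01). Then cos ∠ZKW = KZ·KW / (|KZ||KW|), giving 56.31°.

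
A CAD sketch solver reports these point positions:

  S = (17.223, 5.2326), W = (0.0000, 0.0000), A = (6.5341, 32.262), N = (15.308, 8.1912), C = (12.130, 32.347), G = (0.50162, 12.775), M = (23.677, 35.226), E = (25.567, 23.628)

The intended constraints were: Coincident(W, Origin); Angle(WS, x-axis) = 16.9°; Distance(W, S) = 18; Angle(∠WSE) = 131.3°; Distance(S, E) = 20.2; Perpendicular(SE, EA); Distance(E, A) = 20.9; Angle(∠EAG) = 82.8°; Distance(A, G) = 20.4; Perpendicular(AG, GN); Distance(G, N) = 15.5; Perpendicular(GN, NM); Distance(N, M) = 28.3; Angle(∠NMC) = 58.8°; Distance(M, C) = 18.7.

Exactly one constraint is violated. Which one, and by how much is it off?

Distance(M, C) = 18.7 — off by 6.80.

W = (0.00, 0.00) ✓; WS at 16.90° ✓; |WS| = 18.00 ✓; ∠WSE = 131.3° ✓; |SE| = 20.20 ✓; ∠(SE, EA) = 90.00° ✓; |EA| = 20.90 ✓; ∠EAG = 82.80° ✓; |AG| = 20.40 ✓; ∠(AG, GN) = 90.00° ✓; |GN| = 15.50 ✓; ∠(GN, NM) = 90.00° ✓; |NM| = 28.30 ✓; ∠NMC = 58.80° ✓; |MC| = 11.90 ✗.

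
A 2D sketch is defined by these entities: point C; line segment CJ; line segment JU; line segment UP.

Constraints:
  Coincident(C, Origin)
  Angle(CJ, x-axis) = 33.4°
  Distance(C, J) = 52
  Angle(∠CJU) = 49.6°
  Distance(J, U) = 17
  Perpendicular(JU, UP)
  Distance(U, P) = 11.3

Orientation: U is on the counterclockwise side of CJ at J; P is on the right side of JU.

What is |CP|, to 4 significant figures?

53.57

C is at the origin; CJ runs at 33.4° with length 52.0, so J = 52.0·(cos 33.4°, sin 33.4°) = (43.41, 28.62). ∠CJU = 49.6°, so JU runs at 33.4° + (180° − 49.6°) = 163.8° from the x-axis; with |JU| = 17.0, U = J + 17.0·(cos 163.8°, sin 163.8°) = (27.09, 33.37). The perpendicularity gives UP at right angles to JU; with |UP| = 11.3 on the right of JU, P = U + 11.3·(0.2790, 0.9603) = (30.24, 44.22). Then |CP| = |P − C| = 53.57.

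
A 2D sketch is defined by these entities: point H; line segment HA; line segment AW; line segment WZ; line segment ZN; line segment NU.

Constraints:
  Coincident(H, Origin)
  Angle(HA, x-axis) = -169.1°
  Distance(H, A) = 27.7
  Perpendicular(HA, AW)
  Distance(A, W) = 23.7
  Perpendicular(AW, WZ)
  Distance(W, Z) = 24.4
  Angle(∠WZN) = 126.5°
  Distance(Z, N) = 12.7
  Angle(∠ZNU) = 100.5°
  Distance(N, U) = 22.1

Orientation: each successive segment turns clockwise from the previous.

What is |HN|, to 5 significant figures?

14.146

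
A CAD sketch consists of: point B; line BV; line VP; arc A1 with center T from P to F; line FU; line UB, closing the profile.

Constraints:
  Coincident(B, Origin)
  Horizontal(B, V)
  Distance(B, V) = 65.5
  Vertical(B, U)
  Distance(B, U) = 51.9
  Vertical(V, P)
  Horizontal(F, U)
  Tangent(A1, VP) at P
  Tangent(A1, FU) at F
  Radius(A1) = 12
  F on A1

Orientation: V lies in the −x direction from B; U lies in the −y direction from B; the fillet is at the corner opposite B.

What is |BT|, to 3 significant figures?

66.7

BU is vertical with |BU| = 51.9 and U on the −y side, so U = (0.00, -51.9). The virtual corner opposite B is at (-65.5, -51.9). Since A1 is tangent to VP there, TP ⟂ VP and the tangent condition forces TF to be normal to FU, with radius 12.0, so the center T sits 12.0 in from both sides at T = (-53.5, -39.9). Then |BT| = |T − B| = 66.7.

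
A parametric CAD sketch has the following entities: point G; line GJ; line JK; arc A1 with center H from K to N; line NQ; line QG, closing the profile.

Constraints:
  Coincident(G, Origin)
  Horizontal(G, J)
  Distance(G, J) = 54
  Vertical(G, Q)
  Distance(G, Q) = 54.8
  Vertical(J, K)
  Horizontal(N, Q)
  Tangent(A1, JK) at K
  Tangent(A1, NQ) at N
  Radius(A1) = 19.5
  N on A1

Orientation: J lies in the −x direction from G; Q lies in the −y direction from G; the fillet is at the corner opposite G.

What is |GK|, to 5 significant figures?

64.514

The virtual corner opposite G is at (-54.000, -54.800). The tangent condition forces HK to be normal to JK and tangency of A1 to NQ means the radius HN is perpendicular to NQ, with radius 19.5, so the center H sits 19.5 in from both sides at H = (-34.500, -35.300). That places the tangent points at K = (-54.000, -35.300) on JK and N = (-34.500, -54.800) on NQ. Then |GK| = |K − G| = 64.514.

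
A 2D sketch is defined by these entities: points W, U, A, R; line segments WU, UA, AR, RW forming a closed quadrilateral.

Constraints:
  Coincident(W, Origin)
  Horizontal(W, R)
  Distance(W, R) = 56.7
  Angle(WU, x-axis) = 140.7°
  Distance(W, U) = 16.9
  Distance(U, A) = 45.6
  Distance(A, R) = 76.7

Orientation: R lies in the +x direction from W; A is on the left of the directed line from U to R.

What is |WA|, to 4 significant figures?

53.78

W is at the origin; WR is horizontal with |WR| = 56.7 and R in +x, so R = (56.7, 0). WU runs at 140.7° with |WU| = 16.9, so U = (-13.08, 10.70). A is determined by |UA| = 45.6 and |AR| = 76.7 together: it lies at the intersection of circle(U, 45.6) and circle(R, 76.7). With |UR| = 70.59, the foot of the radical line on UR is 8.358 from U and the perpendicular offset is √(45.6² − 8.358²) = 44.83. Taking the left-of-UR solution: A = (1.980, 53.75).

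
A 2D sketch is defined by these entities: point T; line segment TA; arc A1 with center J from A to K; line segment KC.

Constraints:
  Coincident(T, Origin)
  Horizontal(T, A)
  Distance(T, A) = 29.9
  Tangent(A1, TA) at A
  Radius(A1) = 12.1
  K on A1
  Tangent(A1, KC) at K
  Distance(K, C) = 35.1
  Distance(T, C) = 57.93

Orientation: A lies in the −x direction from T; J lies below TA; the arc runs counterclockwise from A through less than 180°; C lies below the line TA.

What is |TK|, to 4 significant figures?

44.33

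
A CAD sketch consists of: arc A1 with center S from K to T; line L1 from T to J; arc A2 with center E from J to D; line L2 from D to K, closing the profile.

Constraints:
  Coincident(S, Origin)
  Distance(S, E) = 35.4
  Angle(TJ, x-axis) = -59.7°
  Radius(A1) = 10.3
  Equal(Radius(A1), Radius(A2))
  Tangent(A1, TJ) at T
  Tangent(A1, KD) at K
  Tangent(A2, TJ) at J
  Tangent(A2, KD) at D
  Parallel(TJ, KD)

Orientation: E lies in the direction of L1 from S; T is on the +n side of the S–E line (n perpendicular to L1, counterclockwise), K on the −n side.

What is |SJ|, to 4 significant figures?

36.87

Tangency of A1 to both parallel lines with radius 10.3 puts T and K at S ± 10.3·n: T = (8.893, 5.197), K = (-8.893, -5.197). Equal radii place J and D the same way about E: J = E + 10.3·n = (26.75, -25.37), D = E − 10.3·n = (8.967, -35.76). Then |SJ| = |J − S| = 36.87.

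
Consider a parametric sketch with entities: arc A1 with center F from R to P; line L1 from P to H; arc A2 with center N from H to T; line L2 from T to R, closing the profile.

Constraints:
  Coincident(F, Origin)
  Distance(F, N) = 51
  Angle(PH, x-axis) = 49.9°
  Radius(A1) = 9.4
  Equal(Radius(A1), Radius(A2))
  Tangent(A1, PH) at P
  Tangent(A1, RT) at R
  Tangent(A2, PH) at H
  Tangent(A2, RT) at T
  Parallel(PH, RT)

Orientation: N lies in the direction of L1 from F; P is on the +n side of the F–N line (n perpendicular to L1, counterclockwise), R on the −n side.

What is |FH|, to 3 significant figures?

51.9

Tangency of A1 to both parallel lines with radius 9.4 puts P and R at F ± 9.4·n: P = (-7.19, 6.05), R = (7.19, -6.05). Equal radii place H and T the same way about N: H = N + 9.4·n = (25.7, 45.1), T = N − 9.4·n = (40.0, 33.0). Then |FH| = |H − F| = 51.9.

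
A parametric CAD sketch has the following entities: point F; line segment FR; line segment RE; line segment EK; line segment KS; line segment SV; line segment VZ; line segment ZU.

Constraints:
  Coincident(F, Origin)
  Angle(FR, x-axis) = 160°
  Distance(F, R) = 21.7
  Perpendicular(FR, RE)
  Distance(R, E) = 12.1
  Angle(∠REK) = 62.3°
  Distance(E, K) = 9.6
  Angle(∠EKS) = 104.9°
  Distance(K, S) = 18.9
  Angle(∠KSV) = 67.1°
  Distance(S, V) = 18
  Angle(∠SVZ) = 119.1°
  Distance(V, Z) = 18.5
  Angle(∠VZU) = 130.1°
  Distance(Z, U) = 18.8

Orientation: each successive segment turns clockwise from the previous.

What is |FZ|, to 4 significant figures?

34.93

F is at the origin; FR runs at 160.0° with length 21.7, so R = (-20.39, 7.422). FR ⟂ RE, so RE runs at 70.00°; with |RE| = 12.1, E = (-16.25, 18.79). ∠REK = 62.3° gives EK at -47.70° from the x-axis; with |EK| = 9.6, K = (-9.792, 11.69). ∠EKS = 104.9° gives KS at -122.8° from the x-axis; with |KS| = 18.9, S = (-20.03, -4.195). ∠KSV = 67.1° gives SV at 124.3° from the x-axis; with |SV| = 18.0, V = (-30.17, 10.67). ∠SVZ = 119.1° gives VZ at 63.40° from the x-axis; with |VZ| = 18.5, Z = (-21.89, 27.22). Then |FZ| = |Z − F| = 34.93.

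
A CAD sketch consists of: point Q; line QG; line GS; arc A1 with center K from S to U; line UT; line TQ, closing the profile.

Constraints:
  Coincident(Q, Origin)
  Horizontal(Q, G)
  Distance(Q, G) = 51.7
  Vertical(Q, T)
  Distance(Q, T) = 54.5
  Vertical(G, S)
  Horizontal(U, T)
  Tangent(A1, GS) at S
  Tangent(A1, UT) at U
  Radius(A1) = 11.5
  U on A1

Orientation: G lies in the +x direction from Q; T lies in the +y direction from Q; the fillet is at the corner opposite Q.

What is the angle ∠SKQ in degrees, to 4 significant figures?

133.1°

Q is at the origin; Q and G share the same y with |QG| = 51.7 and G on the +x side, so G = (51.70, 0.000). Q and T share the same x with |QT| = 54.5 and T on the +y side, so T = (0.000, 54.50). The virtual corner opposite Q is at (51.70, 54.50). A1 meets GS tangentially, so KS is at right angles to GS and the tangent condition forces KU to be normal to UT, with radius 11.5, so the center K sits 11.5 in from both sides at K = (40.20, 43.00). That places the tangent points at S = (51.70, 43.00) on GS and U = (40.20, 54.50) on UT. Then cos ∠SKQ = KS·KQ / (|KS||KQ|), giving 133.1°.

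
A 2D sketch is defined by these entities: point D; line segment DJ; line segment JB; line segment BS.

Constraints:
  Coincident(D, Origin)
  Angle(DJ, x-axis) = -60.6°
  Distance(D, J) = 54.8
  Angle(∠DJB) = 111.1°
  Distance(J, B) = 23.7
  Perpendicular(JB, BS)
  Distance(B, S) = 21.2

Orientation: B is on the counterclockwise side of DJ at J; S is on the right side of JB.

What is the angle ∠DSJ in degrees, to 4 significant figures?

17.20°

D is at the origin; DJ runs at -60.6° with length 54.8, so J = 54.8·(cos -60.6°, sin -60.6°) = (26.90, -47.74). ∠DJB = 111.1°, so JB runs at -60.6° + (180° − 111.1°) = 8.300° from the x-axis; with |JB| = 23.7, B = J + 23.7·(cos 8.300°, sin 8.300°) = (50.35, -44.32). JB is perpendicular to BS; with |BS| = 21.2 on the right of JB, S = B + 21.2·(0.1444, -0.9895) = (53.41, -65.30). Then cos ∠DSJ = SD·SJ / (|SD||SJ|), giving 17.20°.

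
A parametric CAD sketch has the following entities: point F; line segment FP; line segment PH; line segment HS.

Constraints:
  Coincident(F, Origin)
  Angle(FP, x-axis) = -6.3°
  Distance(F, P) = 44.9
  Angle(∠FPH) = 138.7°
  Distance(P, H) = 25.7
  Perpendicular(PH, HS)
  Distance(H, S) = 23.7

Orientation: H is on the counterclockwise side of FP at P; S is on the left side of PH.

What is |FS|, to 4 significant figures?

59.73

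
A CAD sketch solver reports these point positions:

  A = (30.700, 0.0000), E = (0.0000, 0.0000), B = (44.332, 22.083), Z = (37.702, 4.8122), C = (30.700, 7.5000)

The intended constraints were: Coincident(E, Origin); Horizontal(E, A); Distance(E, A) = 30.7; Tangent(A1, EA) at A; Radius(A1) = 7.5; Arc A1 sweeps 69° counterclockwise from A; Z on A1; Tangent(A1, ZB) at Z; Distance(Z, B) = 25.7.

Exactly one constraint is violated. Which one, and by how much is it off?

Distance(Z, B) = 25.7 — off by 7.20.

E = (0.00, 0.00) ✓; E.y = 0.00, A.y = 0.00 ✓; |EA| = 30.70 ✓; ∠(CA, AE) = 90.00° ✓; |CA| = 7.500 ✓; bearing(C→Z) − bearing(C→A) = 69.00° ✓; |CZ| = 7.500 ✓; ∠(CZ, ZB) = 90.00° ✓; |ZB| = 18.50 ✗.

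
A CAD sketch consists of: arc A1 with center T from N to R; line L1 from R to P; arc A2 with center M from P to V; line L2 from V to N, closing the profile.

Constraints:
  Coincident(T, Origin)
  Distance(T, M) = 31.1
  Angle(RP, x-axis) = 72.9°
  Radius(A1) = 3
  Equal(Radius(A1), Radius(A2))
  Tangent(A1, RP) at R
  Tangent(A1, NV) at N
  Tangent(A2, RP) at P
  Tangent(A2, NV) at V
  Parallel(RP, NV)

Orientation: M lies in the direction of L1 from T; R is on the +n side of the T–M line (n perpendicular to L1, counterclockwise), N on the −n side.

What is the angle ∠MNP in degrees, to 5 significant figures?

5.4098°

Tangency of A1 to both parallel lines with radius 3.0 puts R and N at T ± 3.0·n: R = (-2.8674, 0.88212), N = (2.8674, -0.88212). Equal radii place P and V the same way about M: P = M + 3.0·n = (6.2773, 30.607), V = M − 3.0·n = (12.012, 28.843). Then cos ∠MNP = NM·NP / (|NM||NP|), giving 5.4098°.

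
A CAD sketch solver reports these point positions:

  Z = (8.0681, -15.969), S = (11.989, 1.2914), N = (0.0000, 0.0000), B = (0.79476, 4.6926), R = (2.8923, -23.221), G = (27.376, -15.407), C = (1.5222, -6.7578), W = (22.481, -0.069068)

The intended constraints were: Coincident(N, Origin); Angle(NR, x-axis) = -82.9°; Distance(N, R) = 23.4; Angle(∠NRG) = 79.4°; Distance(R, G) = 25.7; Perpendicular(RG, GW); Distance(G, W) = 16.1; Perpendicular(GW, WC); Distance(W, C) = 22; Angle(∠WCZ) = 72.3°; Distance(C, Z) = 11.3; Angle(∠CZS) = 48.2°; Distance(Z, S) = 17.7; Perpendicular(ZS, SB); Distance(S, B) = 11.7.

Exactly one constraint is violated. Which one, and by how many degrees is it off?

Perpendicular(ZS, SB) — off by 4.10°.

N = (0.00, 0.00) ✓; NR at -82.90° ✓; |NR| = 23.40 ✓; ∠NRG = 79.40° ✓; |RG| = 25.70 ✓; ∠(RG, GW) = 90.00° ✓; |GW| = 16.10 ✓; ∠(GW, WC) = 90.00° ✓; |WC| = 22.00 ✓; ∠WCZ = 72.30° ✓; |CZ| = 11.30 ✓; ∠CZS = 48.20° ✓; |ZS| = 17.70 ✓; ∠(ZS, SB) = 85.90° ✗; |SB| = 11.70 ✓.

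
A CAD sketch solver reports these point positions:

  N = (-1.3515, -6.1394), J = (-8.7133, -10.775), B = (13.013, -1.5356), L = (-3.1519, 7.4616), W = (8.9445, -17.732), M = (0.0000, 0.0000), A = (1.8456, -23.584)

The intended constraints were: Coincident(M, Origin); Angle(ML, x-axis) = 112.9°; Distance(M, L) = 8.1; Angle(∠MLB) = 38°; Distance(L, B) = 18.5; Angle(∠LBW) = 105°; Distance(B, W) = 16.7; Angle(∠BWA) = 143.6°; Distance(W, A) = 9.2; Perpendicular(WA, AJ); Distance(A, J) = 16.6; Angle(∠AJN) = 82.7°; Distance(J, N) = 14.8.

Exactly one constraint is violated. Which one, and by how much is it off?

Distance(J, N) = 14.8 — off by 6.10.

M = (0.00, 0.00) ✓; ML at 112.9° ✓; |ML| = 8.100 ✓; ∠MLB = 38.00° ✓; |LB| = 18.50 ✓; ∠LBW = 105.0° ✓; |BW| = 16.70 ✓; ∠BWA = 143.6° ✓; |WA| = 9.200 ✓; ∠(WA, AJ) = 90.00° ✓; |AJ| = 16.60 ✓; ∠AJN = 82.70° ✓; |JN| = 8.700 ✗.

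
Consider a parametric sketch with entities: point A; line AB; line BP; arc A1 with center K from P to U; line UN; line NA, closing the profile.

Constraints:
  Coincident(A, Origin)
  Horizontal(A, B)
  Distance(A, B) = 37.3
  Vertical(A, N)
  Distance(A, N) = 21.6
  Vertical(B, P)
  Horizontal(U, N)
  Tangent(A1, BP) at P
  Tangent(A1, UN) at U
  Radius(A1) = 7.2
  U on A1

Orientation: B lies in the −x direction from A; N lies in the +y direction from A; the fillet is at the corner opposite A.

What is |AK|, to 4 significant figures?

33.37

A is at the origin; AB is horizontal with |AB| = 37.3 and B on the −x side, so B = (-37.30, 0.000). A and N share the same x with |AN| = 21.6 and N on the +y side, so N = (0.000, 21.60). The virtual corner opposite A is at (-37.30, 21.60). A1 meets BP tangentially, so KP is at right angles to BP and since A1 is tangent to UN there, KU ⟂ UN, with radius 7.2, so the center K sits 7.2 in from both sides at K = (-30.10, 14.40). Then |AK| = |K − A| = 33.37.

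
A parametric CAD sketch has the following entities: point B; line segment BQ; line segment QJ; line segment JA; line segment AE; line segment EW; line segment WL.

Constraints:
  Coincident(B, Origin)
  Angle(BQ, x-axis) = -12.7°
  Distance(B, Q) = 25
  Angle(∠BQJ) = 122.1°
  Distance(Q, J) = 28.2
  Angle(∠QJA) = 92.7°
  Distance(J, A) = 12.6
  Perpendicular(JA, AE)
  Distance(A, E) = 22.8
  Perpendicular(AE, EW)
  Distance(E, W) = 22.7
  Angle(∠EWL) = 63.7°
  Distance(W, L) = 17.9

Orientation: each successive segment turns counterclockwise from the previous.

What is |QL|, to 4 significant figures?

21.43

B is at the origin; BQ runs at -12.7° with length 25.0, so Q = (24.39, -5.496). ∠BQJ = 122.1° gives QJ at 45.20° from the x-axis; with |QJ| = 28.2, J = (44.26, 14.51). ∠QJA = 92.7° gives JA at 132.5° from the x-axis; with |JA| = 12.6, A = (35.75, 23.80). The perpendicularity gives AE at right angles to JA, so AE runs at -137.5°; with |AE| = 22.8, E = (18.94, 8.400). The perpendicularity gives EW at right angles to AE, so EW runs at -47.50°; with |EW| = 22.7, W = (34.27, -8.336). ∠EWL = 63.7° gives WL at 68.80° from the x-axis; with |WL| = 17.9, L = (40.75, 8.352). Then |QL| = |L − Q| = 21.43.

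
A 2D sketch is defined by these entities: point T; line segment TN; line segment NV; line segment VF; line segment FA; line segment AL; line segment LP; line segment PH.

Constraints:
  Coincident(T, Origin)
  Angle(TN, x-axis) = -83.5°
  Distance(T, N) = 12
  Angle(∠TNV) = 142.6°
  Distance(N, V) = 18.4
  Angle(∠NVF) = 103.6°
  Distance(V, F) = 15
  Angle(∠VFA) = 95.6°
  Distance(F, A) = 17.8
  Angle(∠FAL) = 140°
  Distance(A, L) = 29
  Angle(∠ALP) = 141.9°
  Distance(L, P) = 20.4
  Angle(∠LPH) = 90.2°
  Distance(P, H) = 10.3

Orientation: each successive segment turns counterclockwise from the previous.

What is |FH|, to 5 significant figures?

53.177

T is at the origin; TN runs at -83.5° with length 12.0, so N = (1.3584, -11.923). ∠TNV = 142.6° gives NV at -46.100° from the x-axis; with |NV| = 18.4, V = (14.117, -25.181). ∠NVF = 103.6° gives VF at 30.300° from the x-axis; with |VF| = 15.0, F = (27.068, -17.613). ∠VFA = 95.6° gives FA at 114.70° from the x-axis; with |FA| = 17.8, A = (19.630, -1.4416). ∠FAL = 140.0° gives AL at 154.70° from the x-axis; with |AL| = 29.0, L = (-6.5885, 10.952). ∠ALP = 141.9° gives LP at -167.20° from the x-axis; with |LP| = 20.4, P = (-26.482, 6.4321). ∠LPH = 90.2° gives PH at -77.400° from the x-axis; with |PH| = 10.3, H = (-24.235, -3.6198). Then |FH| = |H − F| = 53.177.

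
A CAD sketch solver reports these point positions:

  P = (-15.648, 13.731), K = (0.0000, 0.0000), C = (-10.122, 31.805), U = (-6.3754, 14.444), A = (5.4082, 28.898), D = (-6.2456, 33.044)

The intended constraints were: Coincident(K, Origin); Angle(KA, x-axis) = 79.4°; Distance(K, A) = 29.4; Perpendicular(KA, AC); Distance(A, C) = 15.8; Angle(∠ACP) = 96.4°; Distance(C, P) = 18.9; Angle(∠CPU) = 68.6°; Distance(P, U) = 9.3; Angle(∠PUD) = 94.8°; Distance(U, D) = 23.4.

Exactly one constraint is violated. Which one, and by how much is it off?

Distance(U, D) = 23.4 — off by 4.80.

K = (0.00, 0.00) ✓; KA at 79.40° ✓; |KA| = 29.40 ✓; ∠(KA, AC) = 90.00° ✓; |AC| = 15.80 ✓; ∠ACP = 96.40° ✓; |CP| = 18.90 ✓; ∠CPU = 68.60° ✓; |PU| = 9.300 ✓; ∠PUD = 94.80° ✓; |UD| = 18.60 ✗.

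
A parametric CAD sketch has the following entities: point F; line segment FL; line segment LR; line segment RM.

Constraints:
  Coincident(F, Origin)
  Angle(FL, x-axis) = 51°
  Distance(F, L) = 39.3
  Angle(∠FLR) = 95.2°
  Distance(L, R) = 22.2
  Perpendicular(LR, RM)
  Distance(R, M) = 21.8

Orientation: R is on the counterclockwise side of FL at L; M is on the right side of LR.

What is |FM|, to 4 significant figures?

66.16

∠FLR = 95.2°, so LR runs at 51.0° + (180° − 95.2°) = 135.8° from the x-axis; with |LR| = 22.2, R = L + 22.2·(cos 135.8°, sin 135.8°) = (8.817, 46.02). LR ⟂ RM; with |RM| = 21.8 on the right of LR, M = R + 21.8·(0.6972, 0.7169) = (24.02, 61.65). Then |FM| = |M − F| = 66.16.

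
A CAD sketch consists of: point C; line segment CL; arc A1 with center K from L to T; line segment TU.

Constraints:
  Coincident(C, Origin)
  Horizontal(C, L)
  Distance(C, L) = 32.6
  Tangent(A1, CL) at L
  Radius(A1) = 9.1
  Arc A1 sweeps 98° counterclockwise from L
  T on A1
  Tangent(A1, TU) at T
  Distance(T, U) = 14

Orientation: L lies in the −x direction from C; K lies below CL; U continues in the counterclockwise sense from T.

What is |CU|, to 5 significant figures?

46.479

C is at the origin; C and L share the same y with |CL| = 32.6 and L on the −x side, so L = (-32.600, 0.0000). Since A1 is tangent to CL there, KL ⟂ CL, so K = L + (0, -9.1) = (-32.600, -9.1000). On A1, L sits at bearing 90° from K; a 98° counterclockwise sweep puts T at bearing 188°, so T = K + 9.1·(cos 188°, sin 188°) = (-41.611, -10.366). Since A1 is tangent to TU there, KT ⟂ TU, so TU runs along (−sin 188°, cos 188°); with |TU| = 14.0, U = (-39.663, -24.230). Then |CU| = |U − C| = 46.479.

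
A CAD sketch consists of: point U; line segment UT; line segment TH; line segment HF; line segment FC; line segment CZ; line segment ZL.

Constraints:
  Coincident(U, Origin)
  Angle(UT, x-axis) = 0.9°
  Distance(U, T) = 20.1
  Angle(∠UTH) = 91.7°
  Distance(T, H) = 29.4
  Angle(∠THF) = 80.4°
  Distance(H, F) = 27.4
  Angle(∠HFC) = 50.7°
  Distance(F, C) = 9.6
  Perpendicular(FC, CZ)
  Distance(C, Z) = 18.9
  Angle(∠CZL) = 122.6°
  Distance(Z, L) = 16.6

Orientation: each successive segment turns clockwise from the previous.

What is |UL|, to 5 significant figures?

49.948

U is at the origin; UT runs at 0.9° with length 20.1, so T = (20.098, 0.31572). ∠UTH = 91.7° gives TH at -87.400° from the x-axis; with |TH| = 29.4, H = (21.431, -29.054). ∠THF = 80.4° gives HF at 173.00° from the x-axis; with |HF| = 27.4, F = (-5.7646, -25.715). ∠HFC = 50.7° gives FC at 43.700° from the x-axis; with |FC| = 9.6, C = (1.1759, -19.082). FC ⟂ CZ, so CZ runs at -46.300°; with |CZ| = 18.9, Z = (14.234, -32.746). ∠CZL = 122.6° gives ZL at -103.70° from the x-axis; with |ZL| = 16.6, L = (10.302, -48.874). Then |UL| = |L − U| = 49.948.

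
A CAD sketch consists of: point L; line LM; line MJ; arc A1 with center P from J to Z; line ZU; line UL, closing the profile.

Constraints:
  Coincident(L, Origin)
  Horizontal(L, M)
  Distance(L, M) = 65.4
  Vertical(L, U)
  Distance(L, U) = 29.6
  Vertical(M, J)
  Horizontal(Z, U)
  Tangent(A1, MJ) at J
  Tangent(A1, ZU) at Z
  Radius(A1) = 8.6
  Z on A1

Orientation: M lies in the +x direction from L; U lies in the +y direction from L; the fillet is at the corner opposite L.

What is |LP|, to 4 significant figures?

60.56

L and U share the same x with |LU| = 29.6 and U on the +y side, so U = (0.000, 29.60). The virtual corner opposite L is at (65.40, 29.60). A1 meets MJ tangentially, so PJ is at right angles to MJ and A1 meets ZU tangentially, so PZ is at right angles to ZU, with radius 8.6, so the center P sits 8.6 in from both sides at P = (56.80, 21.00). Then |LP| = |P − L| = 60.56.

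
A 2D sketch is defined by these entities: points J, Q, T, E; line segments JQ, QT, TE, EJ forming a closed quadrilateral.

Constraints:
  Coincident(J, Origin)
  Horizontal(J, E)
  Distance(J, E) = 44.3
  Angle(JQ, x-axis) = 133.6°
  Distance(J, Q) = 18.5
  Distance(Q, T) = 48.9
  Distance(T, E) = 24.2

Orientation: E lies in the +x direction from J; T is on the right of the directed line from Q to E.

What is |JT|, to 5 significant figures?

30.788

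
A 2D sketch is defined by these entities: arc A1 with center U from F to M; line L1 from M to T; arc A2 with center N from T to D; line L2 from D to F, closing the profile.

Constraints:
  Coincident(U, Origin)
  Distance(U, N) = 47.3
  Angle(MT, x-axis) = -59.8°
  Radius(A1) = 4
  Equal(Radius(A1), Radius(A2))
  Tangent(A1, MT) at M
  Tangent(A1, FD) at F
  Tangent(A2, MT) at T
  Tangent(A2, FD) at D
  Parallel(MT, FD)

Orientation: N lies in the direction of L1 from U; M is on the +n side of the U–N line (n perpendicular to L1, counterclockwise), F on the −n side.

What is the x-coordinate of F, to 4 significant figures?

-3.457

U is at the origin and N lies 47.3 along u from U, so N = 47.3·u = (23.79, -40.88). Tangency of A1 to both parallel lines with radius 4.0 puts M and F at U ± 4.0·n: M = (3.457, 2.012), F = (-3.457, -2.012). So F.x = -3.457.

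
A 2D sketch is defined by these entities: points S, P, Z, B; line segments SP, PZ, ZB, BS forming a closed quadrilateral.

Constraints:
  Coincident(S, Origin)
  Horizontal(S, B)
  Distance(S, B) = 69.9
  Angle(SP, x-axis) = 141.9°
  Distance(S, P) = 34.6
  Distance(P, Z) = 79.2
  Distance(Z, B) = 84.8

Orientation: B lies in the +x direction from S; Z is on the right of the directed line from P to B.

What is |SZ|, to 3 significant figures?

52.0

Checks: |PZ| = 79.20 ✓; |ZB| = 84.80 ✓.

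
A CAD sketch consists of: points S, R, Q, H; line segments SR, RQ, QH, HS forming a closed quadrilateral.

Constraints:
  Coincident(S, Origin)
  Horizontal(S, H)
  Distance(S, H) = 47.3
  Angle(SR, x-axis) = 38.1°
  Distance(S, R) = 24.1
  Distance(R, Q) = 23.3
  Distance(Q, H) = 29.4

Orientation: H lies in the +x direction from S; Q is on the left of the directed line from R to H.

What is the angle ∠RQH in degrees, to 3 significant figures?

73.8°

S is at the origin; S and H share the same y with |SH| = 47.3 and H in +x, so H = (47.3, 0). SR runs at 38.1° with |SR| = 24.1, so R = (19.0, 14.9). Q is determined by |RQ| = 23.3 and |QH| = 29.4 together: it lies at the intersection of circle(R, 23.3) and circle(H, 29.4). With |RH| = 32.0, the foot of the radical line on RH is 11.0 from R and the perpendicular offset is √(23.3² − 11.0²) = 20.6. Taking the left-of-RH solution: Q = (38.2, 28.0).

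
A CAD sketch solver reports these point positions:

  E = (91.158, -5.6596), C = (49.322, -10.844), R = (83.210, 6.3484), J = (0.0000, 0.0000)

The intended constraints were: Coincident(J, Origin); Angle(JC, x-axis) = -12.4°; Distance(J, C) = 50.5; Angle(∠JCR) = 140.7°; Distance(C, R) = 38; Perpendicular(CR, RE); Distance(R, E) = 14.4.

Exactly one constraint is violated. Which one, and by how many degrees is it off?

Perpendicular(CR, RE) — off by 6.60°.

J = (0.00, 0.00) ✓; JC at -12.40° ✓; |JC| = 50.50 ✓; ∠JCR = 140.7° ✓; |CR| = 38.00 ✓; ∠(CR, RE) = 83.40° ✗; |RE| = 14.40 ✓.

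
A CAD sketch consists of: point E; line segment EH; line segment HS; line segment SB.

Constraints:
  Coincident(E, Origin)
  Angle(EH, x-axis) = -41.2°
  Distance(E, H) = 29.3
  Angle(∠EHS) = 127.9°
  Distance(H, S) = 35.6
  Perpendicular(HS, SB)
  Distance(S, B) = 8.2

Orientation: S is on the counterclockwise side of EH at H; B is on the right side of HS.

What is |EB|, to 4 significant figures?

62.08

E is at the origin; EH runs at -41.2° with length 29.3, so H = 29.3·(cos -41.2°, sin -41.2°) = (22.05, -19.30). ∠EHS = 127.9°, so HS runs at -41.2° + (180° − 127.9°) = 10.90° from the x-axis; with |HS| = 35.6, S = H + 35.6·(cos 10.90°, sin 10.90°) = (57.00, -12.57). HS is perpendicular to SB; with |SB| = 8.2 on the right of HS, B = S + 8.2·(0.1891, -0.9820) = (58.55, -20.62). Then |EB| = |B − E| = 62.08.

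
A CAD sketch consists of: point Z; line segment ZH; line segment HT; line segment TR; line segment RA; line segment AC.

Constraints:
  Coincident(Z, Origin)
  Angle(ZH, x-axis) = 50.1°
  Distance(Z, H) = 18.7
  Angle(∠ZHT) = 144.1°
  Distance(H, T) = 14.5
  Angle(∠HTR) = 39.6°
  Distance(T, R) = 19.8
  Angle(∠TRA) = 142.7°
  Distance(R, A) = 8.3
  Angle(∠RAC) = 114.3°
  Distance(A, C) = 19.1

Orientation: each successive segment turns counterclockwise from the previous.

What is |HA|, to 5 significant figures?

15.802

Z is at the origin; ZH runs at 50.1° with length 18.7, so H = (11.995, 14.346). ∠ZHT = 144.1° gives HT at 86.000° from the x-axis; with |HT| = 14.5, T = (13.007, 28.811). ∠HTR = 39.6° gives TR at -133.60° from the x-axis; with |TR| = 19.8, R = (-0.64789, 14.472). ∠TRA = 142.7° gives RA at -96.300° from the x-axis; with |RA| = 8.3, A = (-1.5587, 6.2222). Then |HA| = |A − H| = 15.802.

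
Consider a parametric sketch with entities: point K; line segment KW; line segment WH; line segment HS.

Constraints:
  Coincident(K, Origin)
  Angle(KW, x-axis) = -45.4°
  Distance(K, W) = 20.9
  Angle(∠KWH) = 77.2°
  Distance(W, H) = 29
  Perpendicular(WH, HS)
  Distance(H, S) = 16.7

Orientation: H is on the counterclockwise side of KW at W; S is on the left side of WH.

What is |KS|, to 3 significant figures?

24.6

∠KWH = 77.2°, so WH runs at -45.4° + (180° − 77.2°) = 57.4° from the x-axis; with |WH| = 29.0, H = W + 29.0·(cos 57.4°, sin 57.4°) = (30.3, 9.55). The perpendicularity gives HS at right angles to WH; with |HS| = 16.7 on the left of WH, S = H + 16.7·(-0.842, 0.539) = (16.2, 18.5). Then |KS| = |S − K| = 24.6.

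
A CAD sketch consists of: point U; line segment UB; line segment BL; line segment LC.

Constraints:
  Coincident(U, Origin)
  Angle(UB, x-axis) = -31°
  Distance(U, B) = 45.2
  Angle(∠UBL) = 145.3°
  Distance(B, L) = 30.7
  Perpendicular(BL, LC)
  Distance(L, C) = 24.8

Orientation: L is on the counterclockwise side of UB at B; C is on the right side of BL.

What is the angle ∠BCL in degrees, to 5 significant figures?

51.068°

∠UBL = 145.3°, so BL runs at -31.0° + (180° − 145.3°) = 3.7000° from the x-axis; with |BL| = 30.7, L = B + 30.7·(cos 3.7000°, sin 3.7000°) = (69.380, -21.299). The perpendicularity gives LC at right angles to BL; with |LC| = 24.8 on the right of BL, C = L + 24.8·(0.064532, -0.99792) = (70.980, -46.047). Then cos ∠BCL = CB·CL / (|CB||CL|), giving 51.068°.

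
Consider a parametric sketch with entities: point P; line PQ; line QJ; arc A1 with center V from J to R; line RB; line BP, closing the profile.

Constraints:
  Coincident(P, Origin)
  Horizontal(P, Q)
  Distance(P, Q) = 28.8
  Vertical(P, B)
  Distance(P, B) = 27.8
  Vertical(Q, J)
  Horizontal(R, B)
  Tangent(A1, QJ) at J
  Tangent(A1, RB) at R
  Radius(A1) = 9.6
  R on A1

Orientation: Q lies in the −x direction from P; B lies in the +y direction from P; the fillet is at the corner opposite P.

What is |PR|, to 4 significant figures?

33.79

P is at the origin; P and Q share the same y with |PQ| = 28.8 and Q on the −x side, so Q = (-28.80, 0.000). P and B share the same x with |PB| = 27.8 and B on the +y side, so B = (0.000, 27.80). The virtual corner opposite P is at (-28.80, 27.80). A1 meets QJ tangentially, so VJ is at right angles to QJ and the tangent condition forces VR to be normal to RB, with radius 9.6, so the center V sits 9.6 in from both sides at V = (-19.20, 18.20). That places the tangent points at J = (-28.80, 18.20) on QJ and R = (-19.20, 27.80) on RB. Then |PR| = |R − P| = 33.79.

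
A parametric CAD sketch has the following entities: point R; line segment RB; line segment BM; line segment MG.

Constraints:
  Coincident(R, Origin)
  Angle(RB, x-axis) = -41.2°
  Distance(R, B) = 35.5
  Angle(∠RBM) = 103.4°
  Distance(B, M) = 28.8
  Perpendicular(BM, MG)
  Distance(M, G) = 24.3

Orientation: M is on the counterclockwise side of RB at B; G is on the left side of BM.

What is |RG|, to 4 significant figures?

38.42

R is at the origin; RB runs at -41.2° with length 35.5, so B = 35.5·(cos -41.2°, sin -41.2°) = (26.71, -23.38). ∠RBM = 103.4°, so BM runs at -41.2° + (180° − 103.4°) = 35.40° from the x-axis; with |BM| = 28.8, M = B + 28.8·(cos 35.40°, sin 35.40°) = (50.19, -6.700). The perpendicularity gives MG at right angles to BM; with |MG| = 24.3 on the left of BM, G = M + 24.3·(-0.5793, 0.8151) = (36.11, 13.11). Then |RG| = |G − R| = 38.42.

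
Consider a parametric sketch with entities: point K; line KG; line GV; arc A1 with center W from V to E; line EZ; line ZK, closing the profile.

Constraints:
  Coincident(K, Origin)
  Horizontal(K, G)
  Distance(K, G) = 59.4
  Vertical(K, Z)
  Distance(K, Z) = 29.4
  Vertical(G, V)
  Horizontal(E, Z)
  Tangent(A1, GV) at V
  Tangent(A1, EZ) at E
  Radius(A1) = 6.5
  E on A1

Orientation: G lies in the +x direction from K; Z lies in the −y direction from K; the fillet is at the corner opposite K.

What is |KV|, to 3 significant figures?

63.7

The virtual corner opposite K is at (59.4, -29.4). Since A1 is tangent to GV there, WV ⟂ GV and tangency of A1 to EZ means the radius WE is perpendicular to EZ, with radius 6.5, so the center W sits 6.5 in from both sides at W = (52.9, -22.9). That places the tangent points at V = (59.4, -22.9) on GV and E = (52.9, -29.4) on EZ. Then |KV| = |V − K| = 63.7.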